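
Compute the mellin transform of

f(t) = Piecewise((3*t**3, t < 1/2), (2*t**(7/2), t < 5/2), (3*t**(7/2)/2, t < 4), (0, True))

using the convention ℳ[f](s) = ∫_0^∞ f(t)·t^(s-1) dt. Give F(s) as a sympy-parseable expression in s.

(3072*2**(2*s)*(s + 3) - 2*2**(1/2 - s)*(s + 3) + 125*(5/2)**(s + 1/2)*(s + 3) + 3*(2*s + 7)/2**s)/(8*(s + 3)*(2*s + 7))
  Re(s) > -3

integrate the 3 segments split at 1/2, 5/2, then add the results
[0, 1/2) adds the kernel integral of 3*t**3
[1/2, 5/2) adds the kernel integral of 2*t**(7/2)
for t in [5/2, 4): the term is ∫ 3*t**(7/2)/2·t^(s-1)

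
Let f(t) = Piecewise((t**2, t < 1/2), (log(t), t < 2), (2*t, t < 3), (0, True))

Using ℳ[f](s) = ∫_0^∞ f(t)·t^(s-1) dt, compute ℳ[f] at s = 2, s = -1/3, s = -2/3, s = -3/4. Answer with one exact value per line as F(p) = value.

F(2) = 17*log(2)/8 + 2255/192
F(-1/3) = 3*2**(1/3)*(-50*2**(1/3) - log(2**(10*2**(1/3) + 20)) + 10*6**(2/3) + 61)/20
F(-2/3) = 3*2**(2/3)*(-19*2**(2/3) - log(2**(2*2**(2/3) + 8)) + 13 + 16*6**(1/3))/16
F(-3/4) = 2**(3/4)*(-200*sqrt(2) - log(2**(15*sqrt(2) + 60)) + 89 + 180*6**(1/4))/45

breakpoints 1/2, 2: one integral from each of the 3 segments
piece [0, 1/2): integrate t**2 against the kernel
between 1/2 and 2 the integrand is log(t)·t^(s-1)
for t in [2, 3): the term is ∫ 2*t·t^(s-1)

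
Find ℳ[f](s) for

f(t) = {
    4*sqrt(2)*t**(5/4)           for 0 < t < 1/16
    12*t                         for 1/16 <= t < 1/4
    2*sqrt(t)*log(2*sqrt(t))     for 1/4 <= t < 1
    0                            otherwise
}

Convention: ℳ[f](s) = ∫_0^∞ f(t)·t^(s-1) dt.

the power substitution comes off first: 4*sqrt(2)*t**(5/2) on [0, 1/4); 12*t**2 on [1/4, 1/2); 2*t*log(2*t) on [1/2, 1)
reversing the common scale on t: t**(5/2) on [0, 1/2); 3*t**2 on [1/2, 1); t*log(t) on [1, 2)
peel off the shared t-power: t**(3/2) on [0, 1/2); 3*t on [1/2, 1); log(t) on [1, 2)
cuts at 1/16, 1/4: linearity sums the 3 kernel integrals
[0, 1/16) adds the kernel integral of 4*sqrt(2)*t**(5/4)
segment 1/16 to 1/4 holds 12*t; add its integral
between 1/4 and 1 the integrand is 2*sqrt(t)*log(2*sqrt(t))·t^(s-1)

(16*16**s*(s + 1)*(2*s + 1)*(4*s + 5)*log(2) - 16*2**(4*s)*(s + 1)*(4*s + 5) + 8*2**(2*s)*(s + 1)*(4*s + 5) + 12*2**(2*s)*(2*s + 1)**2*(4*s + 5) + 2*sqrt(2)*(s + 1)*(2*s + 1)**2 - 3*(2*s + 1)**2*(4*s + 5))/(4*2**(4*s)*(s + 1)*(2*s + 1)**2*(4*s + 5))
  Re(s) > -5/4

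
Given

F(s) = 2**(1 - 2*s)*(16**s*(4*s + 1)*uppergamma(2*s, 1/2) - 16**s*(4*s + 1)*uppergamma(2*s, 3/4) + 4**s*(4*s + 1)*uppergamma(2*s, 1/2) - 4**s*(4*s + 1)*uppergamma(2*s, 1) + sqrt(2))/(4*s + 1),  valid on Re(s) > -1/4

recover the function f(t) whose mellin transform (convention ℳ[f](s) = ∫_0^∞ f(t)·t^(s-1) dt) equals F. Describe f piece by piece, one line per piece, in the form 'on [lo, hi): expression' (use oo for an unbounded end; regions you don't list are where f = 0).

invert the shared t-power to get t**(-1/4) on [0, 1/4); exp(-sqrt(t))/sqrt(t) on [1/4, 1); exp(-sqrt(t)/2)/sqrt(t) on [1, 9/4)
the power substitution comes off first: 1/sqrt(t) on [0, 1/2); exp(-t)/t on [1/2, 1); exp(-t/2)/t on [1, 3/2)
reversing the shared t-power: sqrt(t) on [0, 1/2); exp(-t) on [1/2, 1); exp(-t/2) on [1, 3/2)
summing 3 kernel integrals split by 1/4, 1 yields ℳ[f](s)
on [0, 1/4) integrate f = t**(1/4) against the kernel
on [1/4, 1) integrate f = exp(-sqrt(t)) against the kernel
∫ exp(-sqrt(t)/2)·t^(s-1) over [1, 9/4)

on [0, 1/4): t**(1/4)
on [1/4, 1): exp(-sqrt(t))
on [1, 9/4): exp(-sqrt(t)/2)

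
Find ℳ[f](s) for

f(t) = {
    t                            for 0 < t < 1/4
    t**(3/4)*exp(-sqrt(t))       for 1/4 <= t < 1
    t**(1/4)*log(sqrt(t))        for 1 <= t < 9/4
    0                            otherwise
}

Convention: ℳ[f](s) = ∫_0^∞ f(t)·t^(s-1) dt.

the shared t-power comes off first: sqrt(t) on [0, 1/4); t**(1/4)*exp(-sqrt(t)) on [1/4, 1); log(sqrt(t))/t**(1/4) on [1, 9/4)
invert the power substitution to get t on [0, 1/2); sqrt(t)*exp(-t) on [1/2, 1); log(t)/sqrt(t) on [1, 3/2)
remove the shared t-power first: sqrt(t) on [0, 1/2); exp(-t) on [1/2, 1); log(t)/t on [1, 3/2)
along the cuts 1/4, 1, ℳ[f](s) splits into 3 integrals
between 0 and 1/4 the integrand is t·t^(s-1)
∫ over [1/4, 1) of t**(3/4)*exp(-sqrt(t))·t^(s-1) joins the sum
[1, 9/4) adds the kernel integral of t**(1/4)*log(sqrt(t))

2**(-2*s - 5/2)*(2**(2*s + 7/2)*(s + 1)*(16*s - (4*s + 3)**2 + 8)*uppergamma(2*s + 3/2, 1/2) - 2**(2*s + 7/2)*(s + 1)*(16*s - (4*s + 3)**2 + 8)*uppergamma(2*s + 3/2, 1) + 2**(2*s + 11/2)*(-s - 1) + 3**(2*s + 1/2)*(s + 1)*(4*s + 3)*(-16*log(3) + 16*log(2)) + 3**(2*s + 1/2)*(s + 1)*(-32*log(2) + 32*log(3)) + 32*3**(2*s + 1/2)*(s + 1) + sqrt(2)*(16*s - (4*s + 3)**2 + 8))/((s + 1)*(16*s - (4*s + 3)**2 + 8))
  Re(s) > -1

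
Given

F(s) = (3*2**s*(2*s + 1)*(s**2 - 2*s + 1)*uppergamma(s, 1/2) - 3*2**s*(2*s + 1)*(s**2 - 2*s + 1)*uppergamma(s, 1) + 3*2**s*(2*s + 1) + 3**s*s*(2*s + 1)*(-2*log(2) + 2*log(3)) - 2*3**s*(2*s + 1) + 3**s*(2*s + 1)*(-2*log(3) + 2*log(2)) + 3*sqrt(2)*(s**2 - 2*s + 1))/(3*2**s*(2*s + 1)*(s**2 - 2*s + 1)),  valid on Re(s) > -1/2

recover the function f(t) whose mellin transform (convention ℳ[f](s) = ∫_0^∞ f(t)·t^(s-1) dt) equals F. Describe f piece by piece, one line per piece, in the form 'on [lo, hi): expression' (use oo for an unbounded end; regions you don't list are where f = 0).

on [0, 1/2): sqrt(t)
on [1/2, 1): exp(-t)
on [1, 3/2): log(t)/t

linearity at 1/2, 1 turns ℳ[f](s) into 3 summed integrals
on [0, 1/2): add ∫ sqrt(t)·t^(s-1) dt
on [1/2, 1): add ∫ exp(-t)·t^(s-1) dt
on [1, 3/2): add ∫ log(t)/t·t^(s-1) dt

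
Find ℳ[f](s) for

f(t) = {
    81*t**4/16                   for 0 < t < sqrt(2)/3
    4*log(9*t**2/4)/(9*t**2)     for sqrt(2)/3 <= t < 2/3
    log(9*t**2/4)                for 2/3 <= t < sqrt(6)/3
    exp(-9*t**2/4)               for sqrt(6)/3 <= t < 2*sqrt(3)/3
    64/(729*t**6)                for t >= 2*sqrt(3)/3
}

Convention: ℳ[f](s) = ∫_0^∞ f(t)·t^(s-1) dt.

(27*2**(s/2)*s**2*(s/2 - 3)*(s/2 + 2)*(s**2/4 - s + 1)*uppergamma(s/2, 3/2) - 27*2**(s/2)*s**2*(s/2 - 3)*(s/2 + 2)*(s**2/4 - s + 1)*uppergamma(s/2, 3) - 27*2**(s/2)*s**2*(s/2 - 3)*(s/2 + 2) + 108*2**(s/2)*(s/2 - 3)*(s/2 + 2)*(s**2/4 - s + 1) - 54*3**(s/2)*s*(s/2 - 3)*(s/2 + 2)*(s**2/4 - s + 1)*log(2) + 54*3**(s/2)*s*(s/2 - 3)*(s/2 + 2)*(s**2/4 - s + 1)*log(3) - 108*3**(s/2)*(s/2 - 3)*(s/2 + 2)*(s**2/4 - s + 1) - 6**(s/2)*s**2*(s/2 + 2)*(s**2/4 - s + 1) + 27*s**3*(s/2 - 3)*(s/2 + 2)*log(2) - 54*s**2*(s/2 - 3)*(s/2 + 2)*log(2) + 54*s**2*(s/2 - 3)*(s/2 + 2) + 27*s**2*(s/2 - 3)*(s**2/4 - s + 1)/4)/(54*2**(s/2)*(3/2)**s*s**2*(s/2 - 3)*(s/2 + 2)*(s**2/4 - s + 1))
  -4 < Re(s) < 6

back out the common scale on t: t**4 on [0, sqrt(2)/2); log(t**2)/t**2 on [sqrt(2)/2, 1); log(t**2) on [1, sqrt(6)/2); …
undo the power substitution: t**2 on [0, 1/2); log(t)/t on [1/2, 1); log(t) on [1, 3/2); …
integrate the 5 segments split at sqrt(2)/3, 2/3, sqrt(6)/3, 2*sqrt(3)/3, then add the results
over [0, sqrt(2)/3), the kernel integral of 81*t**4/16 enters the sum
∫ over [sqrt(2)/3, 2/3) of 4*log(9*t**2/4)/(9*t**2)·t^(s-1) joins the sum
on [2/3, sqrt(6)/3): add ∫ log(9*t**2/4)·t^(s-1) dt
∫ exp(-9*t**2/4)·t^(s-1) over [sqrt(6)/3, 2*sqrt(3)/3)
∫ over [2*sqrt(3)/3, ∞) of 64/(729*t**6)·t^(s-1) joins the sum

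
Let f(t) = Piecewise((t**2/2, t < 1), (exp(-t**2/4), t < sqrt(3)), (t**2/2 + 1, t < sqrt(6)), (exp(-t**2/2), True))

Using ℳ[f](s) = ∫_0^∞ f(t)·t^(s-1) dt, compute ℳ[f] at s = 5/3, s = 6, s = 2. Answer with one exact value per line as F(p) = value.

undo the power substitution: t/2 on [0, 1); exp(-t/4) on [1, 3); t/2 + 1 on [3, 6); …
the common scale on t comes off first: t on [0, 1/2); exp(-t/2) on [1/2, 3/2); t + 1 on [3/2, 3); …
f breaks at 1, sqrt(3), sqrt(6) into 4 integrals to sum
between 0 and 1 the integrand is t**2/2·t^(s-1)
over [1, sqrt(3)), the kernel integral of exp(-t**2/4) enters the sum
∫ over [sqrt(3), sqrt(6)) of (t**2/2 + 1)·t^(s-1) joins the sum
on [sqrt(6), ∞) integrate f = exp(-t**2/2) against the kernel

F(5/3) = -111*3**(5/6)/110 - 2**(2/3)*uppergamma(5/6, 3/4) + 2**(5/6)*uppergamma(5/6, 3)/2 + 3/22 + 2**(2/3)*uppergamma(5/6, 1/4) + 78*6**(5/6)/55
F(6) = -130*exp(-3/4) + 68*exp(-3) + 82*exp(-1/4) + 215/2
F(2) = -2*exp(-3/4) + exp(-3) + 2*exp(-1/4) + 5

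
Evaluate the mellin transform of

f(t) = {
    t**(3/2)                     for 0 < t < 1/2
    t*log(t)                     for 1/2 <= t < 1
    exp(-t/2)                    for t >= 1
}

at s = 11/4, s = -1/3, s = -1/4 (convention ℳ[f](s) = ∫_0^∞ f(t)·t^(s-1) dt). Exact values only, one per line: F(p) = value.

treat the 3 regions marked off by 1/2, 1 separately and sum
piece [0, 1/2): integrate t**(3/2) against the kernel
[1/2, 1) adds the kernel integral of t*log(t)
∫ exp(-t/2)·t^(s-1) over [1, ∞)

F(11/4) = 2**(1/4)*(-1088*2**(3/4) + 136 + 225*sqrt(2) + 510*log(2) + 122400*sqrt(2)*uppergamma(11/4, 1/2))/30600
F(-1/3) = 2**(1/3)*(-63*2**(2/3) + 12*sqrt(2) + 28*2**(1/3)*uppergamma(-1/3, 1/2) + 42*log(2) + 63)/56
F(-1/4) = 2**(1/4)*(-80*2**(3/4) + 18*sqrt(2) + 45*sqrt(2)*uppergamma(-1/4, 1/2) + 60*log(2) + 80)/90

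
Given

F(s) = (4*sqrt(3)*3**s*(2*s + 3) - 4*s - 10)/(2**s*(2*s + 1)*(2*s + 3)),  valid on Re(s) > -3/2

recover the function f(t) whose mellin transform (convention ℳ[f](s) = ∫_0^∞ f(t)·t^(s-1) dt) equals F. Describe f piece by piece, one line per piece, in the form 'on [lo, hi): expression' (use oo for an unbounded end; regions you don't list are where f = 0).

reversing the common scale on t: t**(3/2) on [0, 1); 2*sqrt(t) on [1, 3)
summing 2 kernel integrals split by 1/2 yields ℳ[f](s)
the [0, 1/2) slice contributes ∫ 2*sqrt(2)*t**(3/2)·t^(s-1) dt
segment [1/2, 3/2) carries 2*sqrt(2)*sqrt(t); integrate it

on [0, 1/2): 2*sqrt(2)*t**(3/2)
on [1/2, 3/2): 2*sqrt(2)*sqrt(t)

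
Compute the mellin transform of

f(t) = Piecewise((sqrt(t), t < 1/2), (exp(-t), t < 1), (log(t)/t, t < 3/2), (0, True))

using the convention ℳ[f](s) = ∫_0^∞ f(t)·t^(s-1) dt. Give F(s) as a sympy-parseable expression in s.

along the cuts 1/2, 1, ℳ[f](s) splits into 3 integrals
piece [0, 1/2): integrate sqrt(t) against the kernel
the [1/2, 1) slice contributes ∫ exp(-t)·t^(s-1) dt
the [1, 3/2) slice contributes ∫ log(t)/t·t^(s-1) dt

(3*2**s*(2*s + 1)*(s**2 - 2*s + 1)*uppergamma(s, 1/2) - 3*2**s*(2*s + 1)*(s**2 - 2*s + 1)*uppergamma(s, 1) + 3*2**s*(2*s + 1) + 3**s*s*(2*s + 1)*(-2*log(2) + 2*log(3)) - 2*3**s*(2*s + 1) + 3**s*(2*s + 1)*(-2*log(3) + 2*log(2)) + 3*sqrt(2)*(s**2 - 2*s + 1))/(3*2**s*(2*s + 1)*(s**2 - 2*s + 1))
  Re(s) > -1/2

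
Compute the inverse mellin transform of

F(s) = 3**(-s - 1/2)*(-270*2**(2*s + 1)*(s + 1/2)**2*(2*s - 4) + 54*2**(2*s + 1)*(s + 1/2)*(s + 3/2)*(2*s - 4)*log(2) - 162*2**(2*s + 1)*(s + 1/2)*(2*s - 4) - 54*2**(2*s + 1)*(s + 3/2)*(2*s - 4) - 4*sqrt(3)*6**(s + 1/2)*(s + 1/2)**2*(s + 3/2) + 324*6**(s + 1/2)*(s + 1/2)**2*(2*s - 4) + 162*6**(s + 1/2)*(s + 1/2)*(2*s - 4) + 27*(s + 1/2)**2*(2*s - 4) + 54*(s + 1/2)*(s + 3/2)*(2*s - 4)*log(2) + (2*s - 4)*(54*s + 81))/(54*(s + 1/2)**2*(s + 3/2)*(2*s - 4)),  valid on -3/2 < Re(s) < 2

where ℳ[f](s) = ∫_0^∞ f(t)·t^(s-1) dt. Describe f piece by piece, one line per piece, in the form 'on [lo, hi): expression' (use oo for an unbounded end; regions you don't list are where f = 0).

invert the shared t-power to get 3*t/2 on [0, 1/3); log(3*t/2) on [1/3, 4/3); 3*t/2 + 3 on [4/3, 2); …
the common scale on t comes off first: t on [0, 1/2); log(t) on [1/2, 2); t + 3 on [2, 3); …
the 4 pieces separated at 1/3, 4/3, 2 each add one integral
[0, 1/3) adds the kernel integral of 3*t**(3/2)/2
over [1/3, 4/3), the kernel integral of sqrt(t)*log(3*t/2) enters the sum
[4/3, 2) adds the kernel integral of sqrt(t)*(3*t/2 + 3)
[2, ∞) adds the kernel integral of 4*sqrt(6)/(27*t**2)

on [0, 1/3): 3*t**(3/2)/2
on [1/3, 4/3): sqrt(t)*log(3*t/2)
on [4/3, 2): sqrt(t)*(3*t/2 + 3)
on [2, oo): 4*sqrt(6)/(27*t**2)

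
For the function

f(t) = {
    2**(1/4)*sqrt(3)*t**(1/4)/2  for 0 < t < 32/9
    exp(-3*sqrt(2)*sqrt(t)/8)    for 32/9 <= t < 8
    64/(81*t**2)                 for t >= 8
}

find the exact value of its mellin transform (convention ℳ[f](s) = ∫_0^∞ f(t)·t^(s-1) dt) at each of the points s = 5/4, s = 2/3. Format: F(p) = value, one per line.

F(5/4) = 16*2**(3/4)*sqrt(3)*(-81*sqrt(2)*E*(sqrt(pi)*exp(3/2)*erfc(sqrt(6)/2) + 2*sqrt(6)) + 2*(sqrt(3) + 36)*exp(5/2) + 27*sqrt(2)*(3*E*sqrt(pi)*erfc(1) + 10)*exp(3/2))*exp(-5/2)/729
F(2/3) = 3**(2/3)*(-1584*2**(1/3)*uppergamma(4/3, 3/2) + 11*3**(1/3) + 1584*2**(1/3)*uppergamma(4/3, 1) + 864*2**(5/6))/891

remove the common scale on t first: sqrt(6)*t**(1/4)/2 on [0, 16/9); exp(-3*sqrt(t)/4) on [16/9, 4); 16/(81*t**2) on [4, ∞)
remove the power substitution first: sqrt(6)*sqrt(t)/2 on [0, 4/3); exp(-3*t/4) on [4/3, 2); 16/(81*t**4) on [2, ∞)
back out the common scale on t: sqrt(t) on [0, 2); exp(-t/2) on [2, 3); t**(-4) on [3, ∞)
cuts at 32/9, 8: linearity sums the 3 kernel integrals
on [0, 32/9) integrate f = 2**(1/4)*sqrt(3)*t**(1/4)/2 against the kernel
segment 32/9 to 8 holds exp(-3*sqrt(2)*sqrt(t)/8); add its integral
∫ over [8, ∞) of 64/(81*t**2)·t^(s-1) joins the sum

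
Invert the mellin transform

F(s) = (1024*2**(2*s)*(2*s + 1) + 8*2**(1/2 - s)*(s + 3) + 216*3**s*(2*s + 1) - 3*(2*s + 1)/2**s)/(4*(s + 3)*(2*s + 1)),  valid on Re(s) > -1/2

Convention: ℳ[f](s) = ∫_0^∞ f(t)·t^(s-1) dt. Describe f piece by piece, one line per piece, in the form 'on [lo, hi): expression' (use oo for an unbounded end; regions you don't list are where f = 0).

summing 3 kernel integrals split by 1/2, 3 yields ℳ[f](s)
piece [0, 1/2): integrate 2*sqrt(t) against the kernel
for t in [1/2, 3): the term is ∫ 6*t**3·t^(s-1)
piece [3, 4): integrate 4*t**3 against the kernel

on [0, 1/2): 2*sqrt(t)
on [1/2, 3): 6*t**3
on [3, 4): 4*t**3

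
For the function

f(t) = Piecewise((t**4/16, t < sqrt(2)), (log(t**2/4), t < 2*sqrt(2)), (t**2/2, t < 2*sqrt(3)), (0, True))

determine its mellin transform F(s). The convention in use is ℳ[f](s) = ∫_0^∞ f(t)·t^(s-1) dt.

2**(s/2)*(-16*2**s*s**2*(s + 4) + 4*2**s*s*(s + 2)*(s + 4)*log(2) - 8*2**s*(s + 2)*(s + 4) + 24*6**(s/2)*s**2*(s + 4) + s**2*(s + 2) + 4*s*(s + 2)*(s + 4)*log(2) + 8*(s + 2)*(s + 4))/(4*s**2*(s + 2)*(s + 4))
  Re(s) > -4

reversing the power substitution: t**2/16 on [0, 2); log(t/4) on [2, 8); t/2 on [8, 12)
remove the common scale on t first: t**2/4 on [0, 1); log(t/2) on [1, 4); t on [4, 6)
strip the common scale on t: t**2 on [0, 1/2); log(t) on [1/2, 2); 2*t on [2, 3)
decompose at sqrt(2), 2*sqrt(2); ℳ[f](s) sums the 3 pieces' integrals
over [0, sqrt(2)), the kernel integral of t**4/16 enters the sum
the [sqrt(2), 2*sqrt(2)) slice contributes ∫ log(t**2/4)·t^(s-1) dt
over [2*sqrt(2), 2*sqrt(3)), the kernel integral of t**2/2 enters the sum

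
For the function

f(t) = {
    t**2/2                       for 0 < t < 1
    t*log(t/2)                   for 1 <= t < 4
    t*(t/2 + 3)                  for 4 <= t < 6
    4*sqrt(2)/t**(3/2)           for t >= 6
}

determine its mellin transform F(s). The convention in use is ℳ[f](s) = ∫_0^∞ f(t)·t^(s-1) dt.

remove the shared t-power first: t/2 on [0, 1); log(t/2) on [1, 4); t/2 + 3 on [4, 6); …
back out the common scale on t: t on [0, 1/2); log(t) on [1/2, 2); t + 3 on [2, 3); …
decompose at 1, 4, 6; ℳ[f](s) sums the 4 pieces' integrals
for t in [0, 1): the term is ∫ t**2/2·t^(s-1)
segment 1 to 4 holds t*log(t/2); add its integral
for t in [4, 6): the term is ∫ t*(t/2 + 3)·t^(s-1)
segment 6 to ∞ holds 4*sqrt(2)/t**(3/2); add its integral

(360*2**(2*s)*(3 - 2*s)*(s + 1)**2 + 72*2**(2*s)*(s + 1)*(s + 2)*(2*s - 3)*log(2) - 216*2**(2*s)*(s + 1)*(2*s - 3) - 72*2**(2*s)*(s + 2)*(2*s - 3) - 8*sqrt(3)*6**s*(s + 1)**2*(s + 2) + 648*6**s*(s + 1)**2*(2*s - 3) + 324*6**s*(s + 1)*(2*s - 3) + 9*(s + 1)**2*(2*s - 3) + 18*(s + 1)*(s + 2)*(2*s - 3)*log(2) + 18*(s + 2)*(2*s - 3))/(18*(s + 1)**2*(s + 2)*(2*s - 3))
  -2 < Re(s) < 3/2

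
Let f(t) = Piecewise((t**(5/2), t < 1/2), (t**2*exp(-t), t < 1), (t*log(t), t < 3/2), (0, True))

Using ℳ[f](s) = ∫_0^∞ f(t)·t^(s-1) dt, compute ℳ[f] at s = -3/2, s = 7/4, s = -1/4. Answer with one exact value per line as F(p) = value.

F(-3/2) = -4*sqrt(6)/3 + log(2**(2*sqrt(6)/3)/3**(2*sqrt(6)/3)) - sqrt(pi)*erfc(1) + sqrt(pi)*erfc(sqrt(2)/2) + 9/2
F(7/4) = -uppergamma(15/4, 1) - 18*2**(1/4)*3**(3/4)/121 + 2**(3/4)/136 + 16/121 + log(3**(9*2**(1/4)*3**(3/4)/22)/2**(9*2**(1/4)*3**(3/4)/22)) + uppergamma(15/4, 1/2)
F(-1/4) = -8*2**(1/4)*3**(3/4)/9 - uppergamma(7/4, 1) + 2**(3/4)/18 + log(3**(2*2**(1/4)*3**(3/4)/3)/2**(2*2**(1/4)*3**(3/4)/3)) + uppergamma(7/4, 1/2) + 16/9

peel off the shared t-power: sqrt(t) on [0, 1/2); exp(-t) on [1/2, 1); log(t)/t on [1, 3/2)
treat the 3 regions marked off by 1/2, 1 separately and sum
between 0 and 1/2 the integrand is t**(5/2)·t^(s-1)
[1/2, 1) adds the kernel integral of t**2*exp(-t)
on [1, 3/2): add ∫ t*log(t)·t^(s-1) dt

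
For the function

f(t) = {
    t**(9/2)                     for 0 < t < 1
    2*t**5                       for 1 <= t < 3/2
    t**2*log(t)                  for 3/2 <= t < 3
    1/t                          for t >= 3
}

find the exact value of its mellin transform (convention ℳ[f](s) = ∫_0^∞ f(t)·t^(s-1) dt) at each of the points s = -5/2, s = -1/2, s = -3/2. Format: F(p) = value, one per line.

back out the shared t-power: t**(7/2) on [0, 1); 2*t**4 on [1, 3/2); t*log(t) on [3/2, 3); …
back out the shared t-power: t**(3/2) on [0, 1); 2*t**2 on [1, 3/2); log(t)/t on [3/2, 3); …
f breaks at 1, 3/2, 3 into 4 integrals to sum
between 0 and 1 the integrand is t**(9/2)·t^(s-1)
∫ over [1, 3/2) of 2*t**5·t^(s-1) joins the sum
on [3/2, 3): add ∫ t**2*log(t)·t^(s-1) dt
over [3, ∞), the kernel integral of 1/t enters the sum

F(-5/2) = -754*sqrt(3)/567 - 2*sqrt(3)*log(3)/3 - 2*sqrt(6)*log(2)/3 - 3/10 + 2*sqrt(6)*log(3)/3 + 67*sqrt(6)/30
F(-1/2) = -34*sqrt(3)/27 - 7/36 + log(2**(sqrt(6)/2)*3**(-sqrt(6)/2 + 2*sqrt(3))) + 35*sqrt(6)/24
F(-3/2) = -538*sqrt(3)/135 - 5/21 + log(2**(sqrt(6))*3**(-sqrt(6) + 2*sqrt(3))) + 83*sqrt(6)/28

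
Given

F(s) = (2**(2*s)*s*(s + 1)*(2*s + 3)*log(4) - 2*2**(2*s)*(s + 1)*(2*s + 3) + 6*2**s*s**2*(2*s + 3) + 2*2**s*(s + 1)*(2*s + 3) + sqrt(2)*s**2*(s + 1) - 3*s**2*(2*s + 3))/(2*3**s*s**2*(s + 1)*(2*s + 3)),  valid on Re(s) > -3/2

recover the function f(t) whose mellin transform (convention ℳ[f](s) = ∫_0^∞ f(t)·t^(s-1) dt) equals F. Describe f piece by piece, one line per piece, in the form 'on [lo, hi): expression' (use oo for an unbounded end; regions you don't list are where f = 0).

back out the common scale on t: t**(3/2) on [0, 1/2); 3*t on [1/2, 1); log(t) on [1, 2)
f breaks at 1/3, 2/3 into 3 integrals to sum
piece [0, 1/3): integrate 3*sqrt(6)*t**(3/2)/4 against the kernel
∫ 9*t/2·t^(s-1) over [1/3, 2/3)
segment [2/3, 4/3) carries log(3*t/2); integrate it

on [0, 1/3): 3*sqrt(6)*t**(3/2)/4
on [1/3, 2/3): 9*t/2
on [2/3, 4/3): log(3*t/2)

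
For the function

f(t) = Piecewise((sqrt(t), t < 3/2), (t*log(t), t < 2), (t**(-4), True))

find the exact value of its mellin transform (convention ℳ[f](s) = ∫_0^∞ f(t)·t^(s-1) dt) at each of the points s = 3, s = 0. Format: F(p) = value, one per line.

treat the 3 regions marked off by 3/2, 2 separately and sum
[0, 3/2) adds the kernel integral of sqrt(t)
piece [3/2, 2): integrate t*log(t) against the kernel
segment 2 to ∞ holds t**(-4); add its integral

F(3) = -81*log(3)/64 - 47/256 + 27*sqrt(6)/56 + 337*log(2)/64
F(0) = -31/64 + log(8*sqrt(6)/9) + sqrt(6)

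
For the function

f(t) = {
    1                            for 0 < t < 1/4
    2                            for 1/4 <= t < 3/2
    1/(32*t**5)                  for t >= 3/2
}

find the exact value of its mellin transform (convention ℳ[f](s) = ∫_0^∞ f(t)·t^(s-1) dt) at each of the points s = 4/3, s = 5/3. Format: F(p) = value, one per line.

strip the common scale on t: 1 on [0, 1/2); 2 on [1/2, 3); t**(-5) on [3, ∞)
undo the shared t-power: t on [0, 1/2); 2*t on [1/2, 3); t**(-4) on [3, ∞)
summing 3 kernel integrals split by 1/4, 3/2 yields ℳ[f](s)
over [0, 1/4), the kernel integral of 1 enters the sum
on [1/4, 3/2) integrate f = 2 against the kernel
on [3/2, ∞) integrate f = 1/(32*t**5) against the kernel

F(4/3) = 2**(1/3)*(-891 + 10700*6**(1/3))/9504
F(5/3) = 2**(2/3)*(-81 + 973*6**(2/3))/2160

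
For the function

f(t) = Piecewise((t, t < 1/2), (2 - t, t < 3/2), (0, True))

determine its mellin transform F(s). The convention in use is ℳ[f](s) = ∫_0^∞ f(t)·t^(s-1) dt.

cuts at 1/2: linearity sums the 2 kernel integrals
∫ over [0, 1/2) of t·t^(s-1) joins the sum
∫ (2 - t)·t^(s-1) over [1/2, 3/2)

(3**s*s + 4*3**s - 2*s - 4)/(2*2**s*s*(s + 1))
  Re(s) > -1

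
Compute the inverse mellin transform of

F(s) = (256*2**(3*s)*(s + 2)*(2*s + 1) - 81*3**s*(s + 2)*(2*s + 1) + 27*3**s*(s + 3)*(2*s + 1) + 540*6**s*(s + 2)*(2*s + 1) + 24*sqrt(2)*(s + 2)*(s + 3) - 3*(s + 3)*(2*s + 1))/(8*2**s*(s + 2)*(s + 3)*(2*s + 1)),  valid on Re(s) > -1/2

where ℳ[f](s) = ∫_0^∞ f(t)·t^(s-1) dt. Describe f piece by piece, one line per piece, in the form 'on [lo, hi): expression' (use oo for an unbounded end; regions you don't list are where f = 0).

on [0, 1/2): 3*sqrt(t)
on [1/2, 3/2): 3*t**2/2
on [3/2, 3): 3*t**3
on [3, 4): t**3/2

the 4 pieces separated at 1/2, 3/2, 3 each add one integral
[0, 1/2) adds the kernel integral of 3*sqrt(t)
piece [1/2, 3/2): integrate 3*t**2/2 against the kernel
between 3/2 and 3 the integrand is 3*t**3·t^(s-1)
between 3 and 4 the integrand is t**3/2·t^(s-1)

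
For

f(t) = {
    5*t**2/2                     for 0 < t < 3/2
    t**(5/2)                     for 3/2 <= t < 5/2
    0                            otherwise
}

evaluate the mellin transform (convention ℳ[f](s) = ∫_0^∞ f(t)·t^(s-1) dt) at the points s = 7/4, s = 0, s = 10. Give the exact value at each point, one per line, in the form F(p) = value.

F(7/4) = 2**(1/4)*(-81*sqrt(2)*3**(1/4) + 153*3**(3/4) + 625*sqrt(2)*5**(1/4))/136
F(0) = -9*sqrt(6)/20 + 45/16 + 5*sqrt(10)/4
F(10) = -531441*sqrt(6)/102400 + 885735/32768 + 9765625*sqrt(10)/4096

breakpoints 3/2: one integral from each of the 2 segments
[0, 3/2) adds the kernel integral of 5*t**2/2
on [3/2, 5/2): add ∫ t**(5/2)·t^(s-1) dt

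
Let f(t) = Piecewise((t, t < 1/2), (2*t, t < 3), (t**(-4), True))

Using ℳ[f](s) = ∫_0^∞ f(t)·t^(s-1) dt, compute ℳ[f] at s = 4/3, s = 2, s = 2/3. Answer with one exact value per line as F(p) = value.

F(4/3) = 2**(2/3)*(-54 + 3895*6**(1/3))/1008
F(2) = 1297/72
F(2/3) = 2**(1/3)*(-81 + 973*6**(2/3))/540

split f at 1/2, 3: ℳ[f](s) collects 3 kernel integrals
piece [0, 1/2): integrate t against the kernel
∫ over [1/2, 3) of 2*t·t^(s-1) joins the sum
∫ t**(-4)·t^(s-1) over [3, ∞)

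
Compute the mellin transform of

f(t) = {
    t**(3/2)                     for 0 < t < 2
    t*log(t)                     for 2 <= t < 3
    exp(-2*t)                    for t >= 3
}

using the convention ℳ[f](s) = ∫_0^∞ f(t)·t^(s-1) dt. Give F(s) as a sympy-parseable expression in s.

(-12**s*s*(2*s + 3)*log(4) - 12**s*(2*s + 3)*log(4) + 12**s*(4*s + 6) + 12**s*sqrt(2)*(4*s**2 + 8*s + 4) + 3*18**s*s*(2*s + 3)*log(3) + 18**s*(-6*s - 9) + 3*18**s*(2*s + 3)*log(3) + 3**s*(2*s + 3)*(s**2 + 2*s + 1)*uppergamma(s, 6))/(6**s*(2*s + 3)*(s**2 + 2*s + 1))
  Re(s) > -3/2

the 3 pieces separated at 2, 3 each add one integral
between 0 and 2 the integrand is t**(3/2)·t^(s-1)
for t in [2, 3): the term is ∫ t*log(t)·t^(s-1)
the [3, ∞) slice contributes ∫ exp(-2*t)·t^(s-1) dt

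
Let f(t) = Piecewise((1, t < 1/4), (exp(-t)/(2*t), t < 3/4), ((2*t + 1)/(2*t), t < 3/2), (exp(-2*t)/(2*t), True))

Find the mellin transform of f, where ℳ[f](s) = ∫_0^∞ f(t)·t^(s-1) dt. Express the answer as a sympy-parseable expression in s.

(3*2**(2*s)*s*(s - 1)*uppergamma(s - 1, 1/4) - 3*2**(2*s)*s*(s - 1)*uppergamma(s - 1, 3/4) + 6*2**s*s*(s - 1)*uppergamma(s - 1, 3) + 10*3**s*(1 - s) - 4*3**s + 8*6**s*(s - 1) + 2*6**s + 6*s - 6)/(6*4**s*s*(s - 1))
  Re(s) > 0

invert the common scale on t to get 1 on [0, 1/2); exp(-t/2)/t on [1/2, 3/2); (t + 1)/t on [3/2, 3); …
remove the shared t-power first: t on [0, 1/2); exp(-t/2) on [1/2, 3/2); t + 1 on [3/2, 3); …
treat the 4 regions marked off by 1/4, 3/4, 3/2 separately and sum
on [0, 1/4): add ∫ 1·t^(s-1) dt
for t in [1/4, 3/4): the term is ∫ exp(-t)/(2*t)·t^(s-1)
segment [3/4, 3/2) carries (2*t + 1)/(2*t); integrate it
[3/2, ∞) adds the kernel integral of exp(-2*t)/(2*t)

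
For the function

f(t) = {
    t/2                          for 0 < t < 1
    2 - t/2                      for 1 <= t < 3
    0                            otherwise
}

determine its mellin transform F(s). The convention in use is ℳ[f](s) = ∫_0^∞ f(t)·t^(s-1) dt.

(3**s*s/2 + 2*3**s - s - 2)/(s*(s + 1))
  Re(s) > -1

back out the common scale on t: t on [0, 1/2); 2 - t on [1/2, 3/2)
summing 2 kernel integrals split by 1 yields ℳ[f](s)
∫ t/2·t^(s-1) over [0, 1)
∫ (2 - t/2)·t^(s-1) over [1, 3)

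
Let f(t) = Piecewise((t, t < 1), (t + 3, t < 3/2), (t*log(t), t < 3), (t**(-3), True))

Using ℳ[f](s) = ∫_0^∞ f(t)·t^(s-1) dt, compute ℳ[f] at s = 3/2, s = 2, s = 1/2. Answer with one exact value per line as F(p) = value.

split f at 1, 3/2, 3: ℳ[f](s) collects 4 kernel integrals
on [0, 1) integrate f = t against the kernel
for t in [1, 3/2): the term is ∫ (t + 3)·t^(s-1)
segment [3/2, 3) carries t*log(t); integrate it
between 3 and ∞ the integrand is t**(-3)·t^(s-1)

F(3/2) = -922*sqrt(3)/675 - 2 + 213*sqrt(6)/100 + log(2**(9*sqrt(6)/20)*3**(-9*sqrt(6)/20 + 18*sqrt(3)/5))
F(2) = 17/24 + 9*log(2)/8 + 63*log(3)/8
F(1/2) = -6 - 178*sqrt(3)/135 + log(2**(sqrt(6)/2)*3**(-sqrt(6)/2 + 2*sqrt(3))) + 23*sqrt(6)/6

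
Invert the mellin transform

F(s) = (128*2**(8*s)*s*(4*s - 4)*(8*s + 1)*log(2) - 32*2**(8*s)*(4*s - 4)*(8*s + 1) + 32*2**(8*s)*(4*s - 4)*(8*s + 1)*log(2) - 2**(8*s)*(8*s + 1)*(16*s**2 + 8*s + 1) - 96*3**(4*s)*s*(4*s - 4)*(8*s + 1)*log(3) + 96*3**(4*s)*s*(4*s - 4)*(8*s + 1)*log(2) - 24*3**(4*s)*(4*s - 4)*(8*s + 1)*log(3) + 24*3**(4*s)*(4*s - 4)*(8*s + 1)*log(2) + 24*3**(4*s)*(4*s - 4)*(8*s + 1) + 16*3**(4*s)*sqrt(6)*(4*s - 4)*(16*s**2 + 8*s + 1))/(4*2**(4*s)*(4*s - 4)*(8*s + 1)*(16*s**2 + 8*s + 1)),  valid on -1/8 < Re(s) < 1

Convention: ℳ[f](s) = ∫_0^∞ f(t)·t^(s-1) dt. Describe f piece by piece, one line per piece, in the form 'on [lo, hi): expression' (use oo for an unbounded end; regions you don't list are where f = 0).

peel off the power substitution: t**(1/4) on [0, 9/4); sqrt(t)*log(sqrt(t)) on [9/4, 4); t**(-2) on [4, ∞)
peel off the power substitution: sqrt(t) on [0, 3/2); t*log(t) on [3/2, 2); t**(-4) on [2, ∞)
f breaks at 81/16, 16 into 3 integrals to sum
between 0 and 81/16 the integrand is t**(1/8)·t^(s-1)
between 81/16 and 16 the integrand is t**(1/4)*log(t**(1/4))·t^(s-1)
between 16 and ∞ the integrand is 1/t·t^(s-1)

on [0, 81/16): t**(1/8)
on [81/16, 16): t**(1/4)*log(t**(1/4))
on [16, oo): 1/t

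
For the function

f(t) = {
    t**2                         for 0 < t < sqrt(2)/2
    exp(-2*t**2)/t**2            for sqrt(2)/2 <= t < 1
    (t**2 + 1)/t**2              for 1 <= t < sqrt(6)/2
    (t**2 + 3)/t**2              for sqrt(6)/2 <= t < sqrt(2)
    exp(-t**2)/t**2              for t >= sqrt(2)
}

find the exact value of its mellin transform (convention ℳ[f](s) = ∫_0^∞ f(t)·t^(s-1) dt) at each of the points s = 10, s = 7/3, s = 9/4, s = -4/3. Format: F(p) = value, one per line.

F(10) = (1920*E + 68400 + 29609*exp(2))*exp(-2)/3840
F(7/3) = 2**(5/6)*(-2184*3**(1/6) - 1248*2**(1/6) - 182*uppergamma(1/6, 2) + 182*2**(1/6)*uppergamma(1/6, 2) + 21 + 182*uppergamma(1/6, 1) + 3588*2**(1/3))/728
F(9/4) = 2**(7/8)*(-2448*3**(1/8) - 1360*2**(1/8) - 153*uppergamma(1/8, 2) + 153*2**(1/8)*uppergamma(1/8, 2) + 18 + 153*uppergamma(1/8, 1) + 3944*2**(1/4))/612
F(-4/3) = 2**(2/3)*(-36*2**(2/3) - 120*uppergamma(-5/3, 2) + 30*2**(1/3)*uppergamma(-5/3, 2) + 120*uppergamma(-5/3, 1) + 16*3**(1/3) + 63*2**(1/3) + 90)/120

reversing the power substitution: t on [0, 1/2); exp(-2*t)/t on [1/2, 1); (t + 1)/t on [1, 3/2); …
undo the shared t-power: t**2 on [0, 1/2); exp(-2*t) on [1/2, 1); t + 1 on [1, 3/2); …
decompose at sqrt(2)/2, 1, sqrt(6)/2, sqrt(2); ℳ[f](s) sums the 5 pieces' integrals
piece [0, sqrt(2)/2): integrate t**2 against the kernel
over [sqrt(2)/2, 1), the kernel integral of exp(-2*t**2)/t**2 enters the sum
the [1, sqrt(6)/2) slice contributes ∫ (t**2 + 1)/t**2·t^(s-1) dt
on [sqrt(6)/2, sqrt(2)): add ∫ (t**2 + 3)/t**2·t^(s-1) dt
on [sqrt(2), ∞) integrate f = exp(-t**2)/t**2 against the kernel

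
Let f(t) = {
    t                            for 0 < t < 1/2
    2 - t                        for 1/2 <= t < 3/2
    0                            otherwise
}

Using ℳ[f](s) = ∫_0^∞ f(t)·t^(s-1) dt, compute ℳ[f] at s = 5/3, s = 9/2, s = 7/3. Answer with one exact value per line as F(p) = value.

F(5/3) = 3*2**(1/3)*(-22 + 51*3**(2/3))/320
F(9/2) = sqrt(2)*(-26 + 1377*sqrt(3))/3168
F(7/3) = 3*2**(2/3)*(-26 + 171*3**(1/3))/1120

cuts at 1/2: linearity sums the 2 kernel integrals
[0, 1/2) adds the kernel integral of t
∫ over [1/2, 3/2) of (2 - t)·t^(s-1) joins the sum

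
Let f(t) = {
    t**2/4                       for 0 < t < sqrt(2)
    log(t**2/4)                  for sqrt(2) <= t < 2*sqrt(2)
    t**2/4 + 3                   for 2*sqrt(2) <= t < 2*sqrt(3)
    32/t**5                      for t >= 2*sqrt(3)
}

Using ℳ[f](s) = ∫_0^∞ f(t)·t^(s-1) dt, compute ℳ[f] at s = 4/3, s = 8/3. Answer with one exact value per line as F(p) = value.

F(4/3) = -159/10 + 2*2**(1/3)*3**(1/6)/33 + 51*2**(2/3)/40 + log(2**(3*2**(2/3)/4 + 3)) + 63*18**(1/3)/10
F(8/3) = -411/14 + 4*2**(2/3)*3**(5/6)/21 + 87*2**(1/3)/112 + log(2**(3*2**(1/3)/4 + 6)) + 297*12**(1/3)/14

strip the common scale on t: t**2 on [0, sqrt(2)/2); log(t**2) on [sqrt(2)/2, sqrt(2)); t**2 + 3 on [sqrt(2), sqrt(3)); …
invert the power substitution to get t on [0, 1/2); log(t) on [1/2, 2); t + 3 on [2, 3); …
split f at sqrt(2), 2*sqrt(2), 2*sqrt(3): ℳ[f](s) collects 4 kernel integrals
segment [0, sqrt(2)) carries t**2/4; integrate it
∫ over [sqrt(2), 2*sqrt(2)) of log(t**2/4)·t^(s-1) joins the sum
over [2*sqrt(2), 2*sqrt(3)), the kernel integral of (t**2/4 + 3) enters the sum
on [2*sqrt(3), ∞) integrate f = 32/t**5 against the kernel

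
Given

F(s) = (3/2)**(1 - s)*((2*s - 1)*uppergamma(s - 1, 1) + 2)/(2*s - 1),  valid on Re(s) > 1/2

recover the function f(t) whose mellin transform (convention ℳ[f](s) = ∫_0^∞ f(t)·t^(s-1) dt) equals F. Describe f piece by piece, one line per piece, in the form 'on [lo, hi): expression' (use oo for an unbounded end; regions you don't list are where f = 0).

back out the shared t-power: sqrt(6)*sqrt(t)/2 on [0, 2/3); exp(-3*t/2) on [2/3, ∞)
peel off the common scale on t: sqrt(t) on [0, 1); exp(-t) on [1, ∞)
split f at 2/3: ℳ[f](s) collects 2 kernel integrals
segment [0, 2/3) carries sqrt(6)/(2*sqrt(t)); integrate it
segment 2/3 to ∞ holds exp(-3*t/2)/t; add its integral

on [0, 2/3): sqrt(6)/(2*sqrt(t))
on [2/3, oo): exp(-3*t/2)/t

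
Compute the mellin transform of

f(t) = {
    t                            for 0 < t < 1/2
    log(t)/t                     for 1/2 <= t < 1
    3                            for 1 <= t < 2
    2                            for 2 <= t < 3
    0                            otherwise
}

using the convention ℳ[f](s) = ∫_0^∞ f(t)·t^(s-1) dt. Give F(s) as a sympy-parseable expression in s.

summing 4 kernel integrals split by 1/2, 1, 2 yields ℳ[f](s)
[0, 1/2) adds the kernel integral of t
for t in [1/2, 1): the term is ∫ log(t)/t·t^(s-1)
piece [1, 2): integrate 3 against the kernel
∫ 2·t^(s-1) over [2, 3)

(2*2**(2*s)*(s + 1)*(s**2 - 2*s + 1) - 2*2**s*s*(s + 1) - 6*2**s*(s + 1)*(s**2 - 2*s + 1) + 4*6**s*(s + 1)*(s**2 - 2*s + 1) + 4*s**2*(s + 1)*log(2) - 4*s*(s + 1)*log(2) + 4*s*(s + 1) + s*(s**2 - 2*s + 1))/(2*2**s*s*(s + 1)*(s**2 - 2*s + 1))
  Re(s) > -1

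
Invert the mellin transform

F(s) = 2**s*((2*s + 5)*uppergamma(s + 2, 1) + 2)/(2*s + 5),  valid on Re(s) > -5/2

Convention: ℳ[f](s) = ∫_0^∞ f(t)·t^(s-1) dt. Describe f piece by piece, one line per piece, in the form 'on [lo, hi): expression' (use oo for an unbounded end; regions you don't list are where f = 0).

on [0, 2): sqrt(2)*t**(5/2)/8
on [2, oo): t**2*exp(-t/2)/4

strip the common scale on t: t**(5/2) on [0, 1); t**2*exp(-t) on [1, ∞)
back out the shared t-power: sqrt(t) on [0, 1); exp(-t) on [1, ∞)
treat the 2 regions marked off by 2 separately and sum
segment [0, 2) carries sqrt(2)*t**(5/2)/8; integrate it
∫ over [2, ∞) of t**2*exp(-t/2)/4·t^(s-1) joins the sum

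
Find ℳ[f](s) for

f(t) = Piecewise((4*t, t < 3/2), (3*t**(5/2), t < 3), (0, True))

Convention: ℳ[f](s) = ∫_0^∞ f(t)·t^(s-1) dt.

2*(3*3**(s + 5/2)*(s + 1) + 2*(3/2)**(s + 1)*(2*s + 5) - 3*(3/2)**(s + 5/2)*(s + 1))/((s + 1)*(2*s + 5))
  Re(s) > -1

linearity at 3/2 turns ℳ[f](s) into 2 summed integrals
piece [0, 3/2): integrate 4*t against the kernel
between 3/2 and 3 the integrand is 3*t**(5/2)·t^(s-1)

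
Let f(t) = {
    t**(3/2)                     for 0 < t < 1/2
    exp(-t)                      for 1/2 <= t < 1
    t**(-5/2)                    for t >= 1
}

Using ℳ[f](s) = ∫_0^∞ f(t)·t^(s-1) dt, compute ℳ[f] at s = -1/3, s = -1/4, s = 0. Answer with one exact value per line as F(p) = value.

integrate the 3 segments split at 1/2, 1, then add the results
[0, 1/2) adds the kernel integral of t**(3/2)
on [1/2, 1) integrate f = exp(-t) against the kernel
for t in [1, ∞): the term is ∫ t**(-5/2)·t^(s-1)

F(-1/3) = -uppergamma(-1/3, 1) + 6/17 + 3*2**(5/6)/14 + uppergamma(-1/3, 1/2)
F(-1/4) = -uppergamma(-1/4, 1) + 2**(3/4)/5 + 4/11 + uppergamma(-1/4, 1/2)
F(0) = Ei(-1) + sqrt(2)/6 + 2/5 - Ei(-1/2)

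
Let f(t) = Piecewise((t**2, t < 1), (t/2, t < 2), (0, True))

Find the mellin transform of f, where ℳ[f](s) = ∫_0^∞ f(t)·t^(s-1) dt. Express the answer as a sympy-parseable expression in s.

undo the shared t-power: t on [0, 1); 1/2 on [1, 2)
the 2 pieces separated at 1 each add one integral
∫ over [0, 1) of t**2·t^(s-1) joins the sum
on [1, 2): add ∫ t/2·t^(s-1) dt

(2**(s + 1)*(s + 2) + s)/(2*(s + 1)*(s + 2))
  Re(s) > -2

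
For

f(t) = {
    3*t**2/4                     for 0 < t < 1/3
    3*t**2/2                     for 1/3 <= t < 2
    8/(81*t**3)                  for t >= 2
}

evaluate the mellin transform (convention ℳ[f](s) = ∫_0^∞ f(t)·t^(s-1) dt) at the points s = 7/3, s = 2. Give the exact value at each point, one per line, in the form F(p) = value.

reversing the common scale on t: 3*t**2 on [0, 1/6); 6*t**2 on [1/6, 1); 1/(81*t**3) on [1, ∞)
reversing the shared t-power: 3*t on [0, 1/6); 6*t on [1/6, 1); 1/(81*t**4) on [1, ∞)
reversing the common scale on t: t on [0, 1/2); 2*t on [1/2, 3); t**(-4) on [3, ∞)
linearity at 1/3, 2 turns ℳ[f](s) into 3 summed integrals
segment 0 to 1/3 holds 3*t**2/4; add its integral
segment [1/3, 2) carries 3*t**2/2; integrate it
piece [2, ∞): integrate 8/(81*t**3) against the kernel

F(7/3) = -3**(2/3)/1404 + 1970*2**(1/3)/351
F(2) = 7837/1296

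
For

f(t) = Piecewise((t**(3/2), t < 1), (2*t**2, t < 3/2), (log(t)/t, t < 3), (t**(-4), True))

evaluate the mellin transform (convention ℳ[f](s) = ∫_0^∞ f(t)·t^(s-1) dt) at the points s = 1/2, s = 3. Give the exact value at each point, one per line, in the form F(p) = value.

slice at 1, 3/2, 3, transform all 4 pieces, and sum them
on [0, 1): add ∫ t**(3/2)·t^(s-1) dt
∫ over [1, 3/2) of 2*t**2·t^(s-1) joins the sum
piece [3/2, 3): integrate log(t)/t against the kernel
on [3, ∞) integrate f = t**(-4) against the kernel

F(1/2) = -754*sqrt(3)/567 - 2*sqrt(3)*log(3)/3 - 2*sqrt(6)*log(2)/3 - 3/10 + 2*sqrt(6)*log(3)/3 + 67*sqrt(6)/30
F(3) = 9*log(2)/8 + 271/180 + 27*log(3)/8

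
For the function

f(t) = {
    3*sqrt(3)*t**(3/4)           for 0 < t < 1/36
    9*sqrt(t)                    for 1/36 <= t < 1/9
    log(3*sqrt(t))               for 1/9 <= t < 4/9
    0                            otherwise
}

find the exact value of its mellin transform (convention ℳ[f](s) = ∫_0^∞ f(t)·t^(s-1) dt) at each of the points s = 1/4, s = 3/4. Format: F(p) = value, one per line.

the power substitution comes off first: 3*sqrt(3)*t**(3/2) on [0, 1/6); 9*t on [1/6, 1/3); log(3*t) on [1/3, 2/3)
undo the common scale on t: t**(3/2) on [0, 1/2); 3*t on [1/2, 1); log(t) on [1, 2)
the 3 pieces separated at 1/36, 1/9 each add one integral
over [0, 1/36), the kernel integral of 3*sqrt(3)*t**(3/4) enters the sum
∫ over [1/36, 1/9) of 9*sqrt(t)·t^(s-1) joins the sum
[1/9, 4/9) adds the kernel integral of log(3*sqrt(t))

F(1/4) = sqrt(6)*(-72 + 32*log(2) + 49*sqrt(2))/24
F(3/4) = sqrt(6)*(-748 + 960*log(2) + 607*sqrt(2))/3240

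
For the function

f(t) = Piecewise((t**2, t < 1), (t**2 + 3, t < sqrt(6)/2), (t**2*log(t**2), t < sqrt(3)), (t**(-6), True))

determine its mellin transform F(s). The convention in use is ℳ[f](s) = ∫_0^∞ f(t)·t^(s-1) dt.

(-81*2**(s/2)*s*(s/2 - 3)*(s**2/4 + s + 1) - 162*2**(s/2)*(s/2 - 3)*(s**2/4 + s + 1) - 81*3**(s/2)*s**2*(s/2 - 3)*(s/2 + 1)*log(3)/4 + 81*3**(s/2)*s**2*(s/2 - 3)*(s/2 + 1)*log(2)/4 - 81*3**(s/2)*s*(s/2 - 3)*(s/2 + 1)*log(3)/2 + 81*3**(s/2)*s*(s/2 - 3)*(s/2 + 1)*log(2)/2 + 81*3**(s/2)*s*(s/2 - 3)*(s/2 + 1)/2 + 243*3**(s/2)*s*(s/2 - 3)*(s**2/4 + s + 1)/2 + 162*3**(s/2)*(s/2 - 3)*(s**2/4 + s + 1) + 81*6**(s/2)*s**2*(s/2 - 3)*(s/2 + 1)*log(3)/2 - 81*6**(s/2)*s*(s/2 - 3)*(s/2 + 1) + 81*6**(s/2)*s*(s/2 - 3)*(s/2 + 1)*log(3) - 6**(s/2)*s*(s/2 + 1)*(s**2/4 + s + 1))/(54*2**(s/2)*s*(s/2 - 3)*(s/2 + 1)*(s**2/4 + s + 1))
  -2 < Re(s) < 6

back out the power substitution: t on [0, 1); t + 3 on [1, 3/2); t*log(t) on [3/2, 3); …
slice at 1, sqrt(6)/2, sqrt(3), transform all 4 pieces, and sum them
on [0, 1): add ∫ t**2·t^(s-1) dt
on [1, sqrt(6)/2) integrate f = (t**2 + 3) against the kernel
segment [sqrt(6)/2, sqrt(3)) carries t**2*log(t**2); integrate it
on [sqrt(3), ∞) integrate f = t**(-6) against the kernel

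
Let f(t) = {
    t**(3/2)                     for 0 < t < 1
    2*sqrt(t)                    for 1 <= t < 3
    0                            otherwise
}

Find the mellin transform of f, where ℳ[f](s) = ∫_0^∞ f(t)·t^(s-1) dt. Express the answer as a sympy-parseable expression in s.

(4*sqrt(3)*3**s*(2*s + 3) - 4*s - 10)/((2*s + 1)*(2*s + 3))
  Re(s) > -3/2

slice at 1, transform all 2 pieces, and sum them
[0, 1) adds the kernel integral of t**(3/2)
over [1, 3), the kernel integral of 2*sqrt(t) enters the sum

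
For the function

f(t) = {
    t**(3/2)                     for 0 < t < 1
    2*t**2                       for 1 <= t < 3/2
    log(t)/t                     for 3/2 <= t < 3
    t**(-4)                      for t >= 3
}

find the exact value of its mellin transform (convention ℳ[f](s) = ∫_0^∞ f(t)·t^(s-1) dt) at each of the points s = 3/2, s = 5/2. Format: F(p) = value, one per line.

F(3/2) = -538*sqrt(3)/135 - 5/21 + log(2**(sqrt(6))*3**(-sqrt(6) + 2*sqrt(3))) + 83*sqrt(6)/28
F(5/2) = -34*sqrt(3)/27 - 7/36 + log(2**(sqrt(6)/2)*3**(-sqrt(6)/2 + 2*sqrt(3))) + 35*sqrt(6)/24

slice at 1, 3/2, 3, transform all 4 pieces, and sum them
segment [0, 1) carries t**(3/2); integrate it
piece [1, 3/2): integrate 2*t**2 against the kernel
on [3/2, 3) integrate f = log(t)/t against the kernel
over [3, ∞), the kernel integral of t**(-4) enters the sum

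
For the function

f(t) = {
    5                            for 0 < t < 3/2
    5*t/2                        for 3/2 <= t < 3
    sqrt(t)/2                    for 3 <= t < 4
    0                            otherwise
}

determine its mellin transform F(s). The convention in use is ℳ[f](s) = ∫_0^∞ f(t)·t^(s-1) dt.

along the cuts 3/2, 3, ℳ[f](s) splits into 3 integrals
∫ 5·t^(s-1) over [0, 3/2)
∫ 5*t/2·t^(s-1) over [3/2, 3)
[3, 4) adds the kernel integral of sqrt(t)/2

(2**s*s*(8*2**(2*s)*(s + 1) + 30*3**s*(2*s + 1) - 4*3**(s + 1/2)*(s + 1) - 15*(3/2)**s*(2*s + 1)) + 20*3**s*(s + 1)*(2*s + 1))/(4*2**s*s*(s + 1)*(2*s + 1))
  Re(s) > 0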